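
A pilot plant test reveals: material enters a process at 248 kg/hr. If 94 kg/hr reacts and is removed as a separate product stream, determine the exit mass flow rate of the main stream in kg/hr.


Steady-state mass balance on the main outlet: F_out = F_in - F_removed
F_out = 248 - 94
F_out = 154 kg/hr


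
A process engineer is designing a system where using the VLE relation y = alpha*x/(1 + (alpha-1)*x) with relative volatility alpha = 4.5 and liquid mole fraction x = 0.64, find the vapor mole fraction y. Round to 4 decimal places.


y = alpha*x / (1 + (alpha-1)*x)
y = 4.5*0.64 / (1 + (4.5-1)*0.64)
y = 2.88 / (1 + 2.24)
y = 2.88 / 3.24
y = 0.8889


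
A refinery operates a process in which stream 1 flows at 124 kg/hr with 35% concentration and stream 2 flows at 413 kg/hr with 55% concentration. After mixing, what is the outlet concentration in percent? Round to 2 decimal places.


Mass balance on solute: F1*x1 + F2*x2 = F3*x3
F3 = F1 + F2 = 124 + 413 = 537 kg/hr
x3 = (F1*x1 + F2*x2)/F3
x3 = (124*0.35 + 413*0.55) / 537
x3 = 50.38%


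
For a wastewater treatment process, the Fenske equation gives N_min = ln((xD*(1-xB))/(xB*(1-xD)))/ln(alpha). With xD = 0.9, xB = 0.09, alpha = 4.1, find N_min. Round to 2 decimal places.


N_min = ln((xD*(1-xB))/(xB*(1-xD))) / ln(alpha)
Numerator inside ln: 0.819 / 0.009 = 91.0
ln(91.0) = 4.51086
ln(alpha) = ln(4.1) = 1.410987
N_min = 4.51086 / 1.410987 = 3.20


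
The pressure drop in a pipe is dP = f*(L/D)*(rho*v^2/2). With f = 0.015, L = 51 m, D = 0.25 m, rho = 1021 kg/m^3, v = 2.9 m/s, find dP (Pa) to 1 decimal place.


dP = f * (L/D) * (rho*v^2/2)
dP = 0.015 * (51/0.25) * (1021*2.9^2/2)
L/D = 204.0
rho*v^2/2 = 1021*8.41/2 = 4293.305
dP = 0.015 * 204.0 * 4293.305
dP = 13137.5 Pa


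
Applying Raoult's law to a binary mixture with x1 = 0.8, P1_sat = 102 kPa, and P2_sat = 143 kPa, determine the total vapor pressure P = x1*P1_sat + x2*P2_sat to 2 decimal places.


P = x1*P1_sat + x2*P2_sat
x2 = 1 - x1 = 1 - 0.8 = 0.2
P = 0.8*102 + 0.2*143
P = 81.6 + 28.6
P = 110.20 kPa


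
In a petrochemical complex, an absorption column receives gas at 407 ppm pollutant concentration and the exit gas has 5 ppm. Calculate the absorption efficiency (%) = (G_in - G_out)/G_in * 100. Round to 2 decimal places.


Efficiency = (G_in - G_out) / G_in * 100%
Efficiency = (407 - 5) / 407 * 100
Efficiency = 402 / 407 * 100
Efficiency = 98.77%


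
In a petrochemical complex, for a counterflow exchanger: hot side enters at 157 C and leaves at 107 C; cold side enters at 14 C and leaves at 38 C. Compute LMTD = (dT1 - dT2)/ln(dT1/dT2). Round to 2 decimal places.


dT1 = Th_in - Tc_out = 157 - 38 = 119
dT2 = Th_out - Tc_in = 107 - 14 = 93
LMTD = (dT1 - dT2) / ln(dT1/dT2)
LMTD = (119 - 93) / ln(119/93)
LMTD = 105.47 K


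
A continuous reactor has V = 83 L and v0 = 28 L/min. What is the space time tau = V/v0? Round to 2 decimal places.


tau = V / v0
tau = 83 / 28
tau = 2.96 min


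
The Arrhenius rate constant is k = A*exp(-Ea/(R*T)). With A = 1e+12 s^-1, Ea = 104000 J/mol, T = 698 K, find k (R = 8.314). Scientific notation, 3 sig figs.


k = A * exp(-Ea/(R*T))
k = 1e+12 * exp(-104000 / (8.314 * 698))
k = 1e+12 * exp(-17.921233)
k = 1.65e+04


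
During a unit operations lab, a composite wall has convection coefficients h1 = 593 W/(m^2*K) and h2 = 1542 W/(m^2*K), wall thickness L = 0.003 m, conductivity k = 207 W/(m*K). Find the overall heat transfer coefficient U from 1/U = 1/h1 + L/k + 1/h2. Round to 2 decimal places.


1/U = 1/h1 + L/k + 1/h2
1/U = 1/593 + 0.003/207 + 1/1542
1/U = 0.0016863406 + 1.44928e-05 + 0.0006485084
1/U = 0.0023493418
U = 425.65 W/(m^2*K)


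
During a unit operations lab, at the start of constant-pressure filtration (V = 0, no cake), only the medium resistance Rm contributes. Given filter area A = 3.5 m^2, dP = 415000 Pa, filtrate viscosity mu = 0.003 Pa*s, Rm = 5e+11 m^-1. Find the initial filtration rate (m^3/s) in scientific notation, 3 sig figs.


rate = A * dP / (mu * Rm)
rate = 3.5 * 415000 / (0.003 * 5e+11)
rate = 1452500.0 / 1.500e+09
rate = 9.68e-04 m^3/s


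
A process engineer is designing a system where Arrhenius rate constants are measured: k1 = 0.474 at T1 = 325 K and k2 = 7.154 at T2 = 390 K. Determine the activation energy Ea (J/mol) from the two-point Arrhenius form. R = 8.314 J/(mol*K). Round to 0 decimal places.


Ea = R * ln(k2/k1) / (1/T1 - 1/T2)
ln(k2/k1) = ln(7.154/0.474) = 2.7142196
1/T1 - 1/T2 = 1/325 - 1/390 = 0.000512820513
Ea = 8.314 * 2.7142196 / 0.000512820513
Ea = 44004 J/mol


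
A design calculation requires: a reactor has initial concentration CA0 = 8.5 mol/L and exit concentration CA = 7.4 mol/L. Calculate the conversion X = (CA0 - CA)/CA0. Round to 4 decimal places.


X = (CA0 - CA) / CA0
X = (8.5 - 7.4) / 8.5
X = 1.1 / 8.5
X = 0.1294


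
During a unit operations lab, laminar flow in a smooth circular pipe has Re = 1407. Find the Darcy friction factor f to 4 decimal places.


f = 64 / Re
f = 64 / 1407
f = 0.0455


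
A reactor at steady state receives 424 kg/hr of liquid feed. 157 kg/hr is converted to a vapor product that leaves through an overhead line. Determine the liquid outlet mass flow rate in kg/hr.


Steady-state mass balance on the main outlet: F_out = F_in - F_removed
F_out = 424 - 157
F_out = 267 kg/hr


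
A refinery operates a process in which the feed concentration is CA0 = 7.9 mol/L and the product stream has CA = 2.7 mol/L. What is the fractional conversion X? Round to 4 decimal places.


X = (CA0 - CA) / CA0
X = (7.9 - 2.7) / 7.9
X = 5.2 / 7.9
X = 0.6582


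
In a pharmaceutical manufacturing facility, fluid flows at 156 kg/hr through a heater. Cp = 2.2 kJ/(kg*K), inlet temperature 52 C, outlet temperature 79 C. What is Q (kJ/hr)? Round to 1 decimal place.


Q = m_dot * Cp * (T2 - T1)
Q = 156 * 2.2 * (79 - 52)
Q = 156 * 2.2 * 27
Q = 9266.4 kJ/hr


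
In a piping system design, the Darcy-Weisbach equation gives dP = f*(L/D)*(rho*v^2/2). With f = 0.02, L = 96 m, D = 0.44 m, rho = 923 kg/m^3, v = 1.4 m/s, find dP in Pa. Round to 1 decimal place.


dP = f * (L/D) * (rho*v^2/2)
dP = 0.02 * (96/0.44) * (923*1.4^2/2)
L/D = 218.18181818
rho*v^2/2 = 923*1.96/2 = 904.54
dP = 0.02 * 218.18181818 * 904.54
dP = 3947.1 Pa


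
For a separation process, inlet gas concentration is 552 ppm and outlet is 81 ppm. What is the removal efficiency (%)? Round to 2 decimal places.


Efficiency = (G_in - G_out) / G_in * 100%
Efficiency = (552 - 81) / 552 * 100
Efficiency = 471 / 552 * 100
Efficiency = 85.33%


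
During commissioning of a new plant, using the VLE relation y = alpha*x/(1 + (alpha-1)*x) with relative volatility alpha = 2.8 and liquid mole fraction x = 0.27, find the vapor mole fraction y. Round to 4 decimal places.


y = alpha*x / (1 + (alpha-1)*x)
y = 2.8*0.27 / (1 + (2.8-1)*0.27)
y = 0.756 / (1 + 0.486)
y = 0.756 / 1.486
y = 0.5087


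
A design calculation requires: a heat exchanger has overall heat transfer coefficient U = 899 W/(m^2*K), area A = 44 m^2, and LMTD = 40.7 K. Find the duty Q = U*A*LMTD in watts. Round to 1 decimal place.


Q = U * A * LMTD
Q = 899 * 44 * 40.7
Q = 1609929.2 W


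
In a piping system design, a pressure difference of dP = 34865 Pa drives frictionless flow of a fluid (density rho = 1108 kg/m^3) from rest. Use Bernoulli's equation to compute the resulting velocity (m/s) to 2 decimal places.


v = sqrt(2*dP/rho)
v = sqrt(2*34865/1108)
v = sqrt(62.933213)
v = 7.93 m/s


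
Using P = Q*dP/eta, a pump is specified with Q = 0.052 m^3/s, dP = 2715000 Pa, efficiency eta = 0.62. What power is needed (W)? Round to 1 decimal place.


P = Q * dP / eta
P = 0.052 * 2715000 / 0.62
P = 141180.0 / 0.62
P = 227709.7 W


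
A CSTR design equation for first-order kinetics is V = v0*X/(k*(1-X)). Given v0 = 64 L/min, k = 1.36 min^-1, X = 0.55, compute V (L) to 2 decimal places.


V = v0 * X / (k * (1 - X))
V = 64 * 0.55 / (1.36 * (1 - 0.55))
V = 35.2 / (1.36 * 0.45)
V = 35.2 / 0.612
V = 57.52 L


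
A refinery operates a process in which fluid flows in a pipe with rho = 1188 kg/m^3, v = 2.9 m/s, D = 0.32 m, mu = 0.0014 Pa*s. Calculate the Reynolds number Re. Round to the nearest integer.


Re = rho * v * D / mu
Re = 1188 * 2.9 * 0.32 / 0.0014
Re = 1102.464 / 0.0014
Re = 787474


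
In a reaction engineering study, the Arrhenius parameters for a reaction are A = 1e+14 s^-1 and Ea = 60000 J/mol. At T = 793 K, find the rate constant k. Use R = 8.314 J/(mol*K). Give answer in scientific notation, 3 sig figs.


k = A * exp(-Ea/(R*T))
k = 1e+14 * exp(-60000 / (8.314 * 793))
k = 1e+14 * exp(-9.100558)
k = 1.12e+10


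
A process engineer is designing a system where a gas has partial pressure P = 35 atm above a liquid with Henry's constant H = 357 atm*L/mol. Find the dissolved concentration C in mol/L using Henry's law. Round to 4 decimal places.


C = P / H
C = 35 / 357
C = 0.0980 mol/L


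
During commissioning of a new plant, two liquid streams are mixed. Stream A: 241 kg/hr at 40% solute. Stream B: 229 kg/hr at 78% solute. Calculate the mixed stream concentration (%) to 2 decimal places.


Mass balance on solute: F1*x1 + F2*x2 = F3*x3
F3 = F1 + F2 = 241 + 229 = 470 kg/hr
x3 = (F1*x1 + F2*x2)/F3
x3 = (241*0.4 + 229*0.78) / 470
x3 = 58.51%


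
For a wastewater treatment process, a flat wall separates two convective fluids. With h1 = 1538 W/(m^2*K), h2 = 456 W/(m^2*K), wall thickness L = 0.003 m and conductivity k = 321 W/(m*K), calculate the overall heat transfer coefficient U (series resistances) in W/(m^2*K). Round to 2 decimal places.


1/U = 1/h1 + L/k + 1/h2
1/U = 1/1538 + 0.003/321 + 1/456
1/U = 0.0006501951 + 9.3458e-06 + 0.0021929825
1/U = 0.0028525234
U = 350.57 W/(m^2*K)


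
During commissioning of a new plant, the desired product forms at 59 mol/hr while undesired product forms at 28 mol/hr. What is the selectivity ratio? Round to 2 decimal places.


S = desired product rate / undesired product rate
S = 59 / 28
S = 2.11


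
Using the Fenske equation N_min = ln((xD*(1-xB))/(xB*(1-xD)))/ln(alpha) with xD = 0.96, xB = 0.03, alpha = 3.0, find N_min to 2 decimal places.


N_min = ln((xD*(1-xB))/(xB*(1-xD))) / ln(alpha)
Numerator inside ln: 0.9312 / 0.0012 = 776.0
ln(776.0) = 6.654153
ln(alpha) = ln(3.0) = 1.098612
N_min = 6.654153 / 1.098612 = 6.06


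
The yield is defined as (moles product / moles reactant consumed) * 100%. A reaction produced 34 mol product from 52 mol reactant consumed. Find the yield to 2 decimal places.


Yield = (moles product / moles consumed) * 100%
Yield = (34 / 52) * 100
Yield = 0.6538 * 100
Yield = 65.38%


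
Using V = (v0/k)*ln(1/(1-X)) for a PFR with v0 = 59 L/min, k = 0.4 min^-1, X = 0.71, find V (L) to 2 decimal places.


V = (v0/k) * ln(1/(1-X))
V = (59/0.4) * ln(1/(1-0.71))
V = 147.5 * ln(3.448276)
V = 147.5 * 1.237874
V = 182.59 L


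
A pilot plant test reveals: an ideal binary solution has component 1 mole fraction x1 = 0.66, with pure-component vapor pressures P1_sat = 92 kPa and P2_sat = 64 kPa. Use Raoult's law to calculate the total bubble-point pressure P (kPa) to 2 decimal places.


P = x1*P1_sat + x2*P2_sat
x2 = 1 - x1 = 1 - 0.66 = 0.34
P = 0.66*92 + 0.34*64
P = 60.72 + 21.76
P = 82.48 kPa


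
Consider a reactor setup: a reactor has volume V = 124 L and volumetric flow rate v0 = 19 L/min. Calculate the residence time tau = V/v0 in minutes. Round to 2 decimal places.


tau = V / v0
tau = 124 / 19
tau = 6.53 min


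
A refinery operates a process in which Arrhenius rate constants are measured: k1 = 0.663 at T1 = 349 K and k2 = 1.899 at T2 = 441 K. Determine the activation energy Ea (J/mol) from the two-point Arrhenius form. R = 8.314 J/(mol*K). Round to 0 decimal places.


Ea = R * ln(k2/k1) / (1/T1 - 1/T2)
ln(k2/k1) = ln(1.899/0.663) = 1.0523077
1/T1 - 1/T2 = 1/349 - 1/441 = 0.000597755817
Ea = 8.314 * 1.0523077 / 0.000597755817
Ea = 14636 J/mol


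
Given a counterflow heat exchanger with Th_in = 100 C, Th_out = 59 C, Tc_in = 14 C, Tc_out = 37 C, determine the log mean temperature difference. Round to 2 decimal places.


dT1 = Th_in - Tc_out = 100 - 37 = 63
dT2 = Th_out - Tc_in = 59 - 14 = 45
LMTD = (dT1 - dT2) / ln(dT1/dT2)
LMTD = (63 - 45) / ln(63/45)
LMTD = 53.50 K


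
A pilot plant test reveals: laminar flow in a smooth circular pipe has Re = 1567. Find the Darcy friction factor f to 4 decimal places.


f = 64 / Re
f = 64 / 1567
f = 0.0408


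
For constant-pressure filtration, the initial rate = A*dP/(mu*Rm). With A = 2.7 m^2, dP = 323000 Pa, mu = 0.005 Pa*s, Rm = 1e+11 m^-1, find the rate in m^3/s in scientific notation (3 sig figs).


rate = A * dP / (mu * Rm)
rate = 2.7 * 323000 / (0.005 * 1e+11)
rate = 872100.0 / 5.000e+08
rate = 1.74e-03 m^3/s


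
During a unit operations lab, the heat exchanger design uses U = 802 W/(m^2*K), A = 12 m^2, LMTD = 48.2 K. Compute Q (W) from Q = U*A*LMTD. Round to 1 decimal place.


Q = U * A * LMTD
Q = 802 * 12 * 48.2
Q = 463876.8 W


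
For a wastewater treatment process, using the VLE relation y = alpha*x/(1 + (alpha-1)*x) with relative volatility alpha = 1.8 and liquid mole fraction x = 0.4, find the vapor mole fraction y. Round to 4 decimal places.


y = alpha*x / (1 + (alpha-1)*x)
y = 1.8*0.4 / (1 + (1.8-1)*0.4)
y = 0.72 / (1 + 0.32)
y = 0.72 / 1.32
y = 0.5455


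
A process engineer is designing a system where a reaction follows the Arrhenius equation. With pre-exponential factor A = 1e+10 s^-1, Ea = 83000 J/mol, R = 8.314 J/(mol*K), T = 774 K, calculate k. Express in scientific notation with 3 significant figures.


k = A * exp(-Ea/(R*T))
k = 1e+10 * exp(-83000 / (8.314 * 774))
k = 1e+10 * exp(-12.898141)
k = 2.50e+04


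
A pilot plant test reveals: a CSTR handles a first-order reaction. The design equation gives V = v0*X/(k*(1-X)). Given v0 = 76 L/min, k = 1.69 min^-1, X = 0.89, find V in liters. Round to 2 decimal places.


V = v0 * X / (k * (1 - X))
V = 76 * 0.89 / (1.69 * (1 - 0.89))
V = 67.64 / (1.69 * 0.11)
V = 67.64 / 0.1859
V = 363.85 L


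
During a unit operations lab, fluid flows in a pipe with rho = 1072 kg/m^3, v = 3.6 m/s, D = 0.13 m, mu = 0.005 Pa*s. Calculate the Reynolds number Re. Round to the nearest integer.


Re = rho * v * D / mu
Re = 1072 * 3.6 * 0.13 / 0.005
Re = 501.696 / 0.005
Re = 100339


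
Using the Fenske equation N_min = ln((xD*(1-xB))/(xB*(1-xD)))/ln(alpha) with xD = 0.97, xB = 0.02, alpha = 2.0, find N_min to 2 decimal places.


N_min = ln((xD*(1-xB))/(xB*(1-xD))) / ln(alpha)
Numerator inside ln: 0.9506 / 0.0006 = 1584.333333
ln(1584.333333) = 7.367919
ln(alpha) = ln(2.0) = 0.693147
N_min = 7.367919 / 0.693147 = 10.63


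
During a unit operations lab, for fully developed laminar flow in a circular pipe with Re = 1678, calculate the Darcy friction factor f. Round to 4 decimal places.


f = 64 / Re
f = 64 / 1678
f = 0.0381


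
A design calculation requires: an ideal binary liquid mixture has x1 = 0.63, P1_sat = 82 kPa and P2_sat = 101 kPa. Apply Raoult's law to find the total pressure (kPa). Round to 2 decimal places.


P = x1*P1_sat + x2*P2_sat
x2 = 1 - x1 = 1 - 0.63 = 0.37
P = 0.63*82 + 0.37*101
P = 51.66 + 37.37
P = 89.03 kPa


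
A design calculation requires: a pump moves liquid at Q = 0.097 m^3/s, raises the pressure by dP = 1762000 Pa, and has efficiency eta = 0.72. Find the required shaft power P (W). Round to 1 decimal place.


P = Q * dP / eta
P = 0.097 * 1762000 / 0.72
P = 170914.0 / 0.72
P = 237380.6 W


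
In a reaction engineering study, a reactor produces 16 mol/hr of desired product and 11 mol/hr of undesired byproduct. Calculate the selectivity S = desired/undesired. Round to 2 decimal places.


S = desired product rate / undesired product rate
S = 16 / 11
S = 1.45


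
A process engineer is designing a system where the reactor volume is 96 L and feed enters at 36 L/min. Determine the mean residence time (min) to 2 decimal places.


tau = V / v0
tau = 96 / 36
tau = 2.67 min


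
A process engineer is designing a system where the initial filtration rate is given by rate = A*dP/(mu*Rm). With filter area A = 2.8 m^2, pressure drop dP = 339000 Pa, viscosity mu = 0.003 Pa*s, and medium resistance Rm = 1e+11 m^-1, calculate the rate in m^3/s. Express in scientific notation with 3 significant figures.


rate = A * dP / (mu * Rm)
rate = 2.8 * 339000 / (0.003 * 1e+11)
rate = 949200.0 / 3.000e+08
rate = 3.16e-03 m^3/s


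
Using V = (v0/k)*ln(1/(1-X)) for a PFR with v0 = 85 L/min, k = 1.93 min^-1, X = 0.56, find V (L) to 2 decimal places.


V = (v0/k) * ln(1/(1-X))
V = (85/1.93) * ln(1/(1-0.56))
V = 44.041451 * ln(2.272727)
V = 44.041451 * 0.82098
V = 36.16 L


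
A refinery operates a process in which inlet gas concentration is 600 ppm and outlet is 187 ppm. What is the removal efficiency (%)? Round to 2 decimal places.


Efficiency = (G_in - G_out) / G_in * 100%
Efficiency = (600 - 187) / 600 * 100
Efficiency = 413 / 600 * 100
Efficiency = 68.83%


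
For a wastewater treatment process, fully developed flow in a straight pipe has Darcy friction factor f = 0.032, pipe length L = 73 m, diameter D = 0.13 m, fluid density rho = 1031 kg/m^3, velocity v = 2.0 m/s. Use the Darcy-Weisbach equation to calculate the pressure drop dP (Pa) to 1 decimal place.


dP = f * (L/D) * (rho*v^2/2)
dP = 0.032 * (73/0.13) * (1031*2.0^2/2)
L/D = 561.53846154
rho*v^2/2 = 1031*4.0/2 = 2062.0
dP = 0.032 * 561.53846154 * 2062.0
dP = 37052.6 Pa


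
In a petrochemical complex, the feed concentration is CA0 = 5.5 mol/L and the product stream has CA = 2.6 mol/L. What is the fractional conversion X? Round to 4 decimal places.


X = (CA0 - CA) / CA0
X = (5.5 - 2.6) / 5.5
X = 2.9 / 5.5
X = 0.5273


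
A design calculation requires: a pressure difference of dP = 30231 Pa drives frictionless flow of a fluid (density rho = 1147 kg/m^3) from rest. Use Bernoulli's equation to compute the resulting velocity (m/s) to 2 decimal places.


v = sqrt(2*dP/rho)
v = sqrt(2*30231/1147)
v = sqrt(52.713165)
v = 7.26 m/s


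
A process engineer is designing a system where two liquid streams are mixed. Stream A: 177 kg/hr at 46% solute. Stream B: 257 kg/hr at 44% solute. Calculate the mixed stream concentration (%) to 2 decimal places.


Mass balance on solute: F1*x1 + F2*x2 = F3*x3
F3 = F1 + F2 = 177 + 257 = 434 kg/hr
x3 = (F1*x1 + F2*x2)/F3
x3 = (177*0.46 + 257*0.44) / 434
x3 = 44.82%


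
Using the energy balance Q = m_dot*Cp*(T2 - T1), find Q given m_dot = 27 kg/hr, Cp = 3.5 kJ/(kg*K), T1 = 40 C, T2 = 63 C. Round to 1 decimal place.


Q = m_dot * Cp * (T2 - T1)
Q = 27 * 3.5 * (63 - 40)
Q = 27 * 3.5 * 23
Q = 2173.5 kJ/hr


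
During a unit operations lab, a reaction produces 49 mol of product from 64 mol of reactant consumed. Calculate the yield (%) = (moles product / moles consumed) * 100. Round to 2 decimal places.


Yield = (moles product / moles consumed) * 100%
Yield = (49 / 64) * 100
Yield = 0.7656 * 100
Yield = 76.56%


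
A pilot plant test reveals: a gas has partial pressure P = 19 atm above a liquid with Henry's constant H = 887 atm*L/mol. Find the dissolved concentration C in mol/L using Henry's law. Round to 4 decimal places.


C = P / H
C = 19 / 887
C = 0.0214 mol/L


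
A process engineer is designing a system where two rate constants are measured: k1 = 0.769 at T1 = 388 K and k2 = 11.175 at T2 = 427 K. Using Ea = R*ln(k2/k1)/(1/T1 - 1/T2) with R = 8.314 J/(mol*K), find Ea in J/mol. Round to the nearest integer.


Ea = R * ln(k2/k1) / (1/T1 - 1/T2)
ln(k2/k1) = ln(11.175/0.769) = 2.6763434
1/T1 - 1/T2 = 1/388 - 1/427 = 0.000235399213
Ea = 8.314 * 2.6763434 / 0.000235399213
Ea = 94525 J/mol


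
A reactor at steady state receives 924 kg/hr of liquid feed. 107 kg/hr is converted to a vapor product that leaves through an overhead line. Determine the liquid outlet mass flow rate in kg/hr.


Steady-state mass balance on the main outlet: F_out = F_in - F_removed
F_out = 924 - 107
F_out = 817 kg/hr


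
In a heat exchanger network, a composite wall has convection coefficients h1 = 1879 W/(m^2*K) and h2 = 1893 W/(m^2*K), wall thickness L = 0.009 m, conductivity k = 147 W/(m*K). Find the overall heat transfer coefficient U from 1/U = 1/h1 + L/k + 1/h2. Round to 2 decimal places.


1/U = 1/h1 + L/k + 1/h2
1/U = 1/1879 + 0.009/147 + 1/1893
1/U = 0.000532198 + 6.12245e-05 + 0.000528262
1/U = 0.0011216845
U = 891.52 W/(m^2*K)


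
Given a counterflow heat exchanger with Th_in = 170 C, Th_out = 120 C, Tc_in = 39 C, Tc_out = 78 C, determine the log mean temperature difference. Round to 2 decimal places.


dT1 = Th_in - Tc_out = 170 - 78 = 92
dT2 = Th_out - Tc_in = 120 - 39 = 81
LMTD = (dT1 - dT2) / ln(dT1/dT2)
LMTD = (92 - 81) / ln(92/81)
LMTD = 86.38 K


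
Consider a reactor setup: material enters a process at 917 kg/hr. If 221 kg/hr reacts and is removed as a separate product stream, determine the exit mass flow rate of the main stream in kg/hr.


Steady-state mass balance on the main outlet: F_out = F_in - F_removed
F_out = 917 - 221
F_out = 696 kg/hr


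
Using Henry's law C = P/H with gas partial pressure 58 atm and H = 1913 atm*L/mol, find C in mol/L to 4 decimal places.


C = P / H
C = 58 / 1913
C = 0.0303 mol/L


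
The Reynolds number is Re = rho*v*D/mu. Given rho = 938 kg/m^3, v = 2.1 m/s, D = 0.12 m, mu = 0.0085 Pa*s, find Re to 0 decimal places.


Re = rho * v * D / mu
Re = 938 * 2.1 * 0.12 / 0.0085
Re = 236.376 / 0.0085
Re = 27809


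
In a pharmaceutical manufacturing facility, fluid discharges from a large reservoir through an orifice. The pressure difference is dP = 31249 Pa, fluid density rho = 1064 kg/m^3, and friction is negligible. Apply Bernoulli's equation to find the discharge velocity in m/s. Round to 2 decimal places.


v = sqrt(2*dP/rho)
v = sqrt(2*31249/1064)
v = sqrt(58.738722)
v = 7.66 m/s


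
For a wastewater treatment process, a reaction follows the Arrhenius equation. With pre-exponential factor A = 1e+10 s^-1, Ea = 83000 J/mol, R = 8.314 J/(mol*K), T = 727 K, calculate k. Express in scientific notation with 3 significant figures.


k = A * exp(-Ea/(R*T))
k = 1e+10 * exp(-83000 / (8.314 * 727))
k = 1e+10 * exp(-13.731996)
k = 1.09e+04


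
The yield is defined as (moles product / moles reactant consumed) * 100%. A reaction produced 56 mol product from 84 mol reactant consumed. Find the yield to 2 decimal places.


Yield = (moles product / moles consumed) * 100%
Yield = (56 / 84) * 100
Yield = 0.6667 * 100
Yield = 66.67%


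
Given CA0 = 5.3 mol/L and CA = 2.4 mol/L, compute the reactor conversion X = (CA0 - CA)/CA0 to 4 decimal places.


X = (CA0 - CA) / CA0
X = (5.3 - 2.4) / 5.3
X = 2.9 / 5.3
X = 0.5472


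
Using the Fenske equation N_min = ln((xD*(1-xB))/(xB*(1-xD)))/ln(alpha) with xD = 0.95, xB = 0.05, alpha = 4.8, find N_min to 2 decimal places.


N_min = ln((xD*(1-xB))/(xB*(1-xD))) / ln(alpha)
Numerator inside ln: 0.9025 / 0.0025 = 361.0
ln(361.0) = 5.888878
ln(alpha) = ln(4.8) = 1.568616
N_min = 5.888878 / 1.568616 = 3.75


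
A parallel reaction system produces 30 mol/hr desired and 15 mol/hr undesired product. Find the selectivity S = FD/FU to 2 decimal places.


S = desired product rate / undesired product rate
S = 30 / 15
S = 2.00


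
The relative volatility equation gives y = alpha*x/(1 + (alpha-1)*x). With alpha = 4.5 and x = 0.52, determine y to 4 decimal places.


y = alpha*x / (1 + (alpha-1)*x)
y = 4.5*0.52 / (1 + (4.5-1)*0.52)
y = 2.34 / (1 + 1.82)
y = 2.34 / 2.82
y = 0.8298


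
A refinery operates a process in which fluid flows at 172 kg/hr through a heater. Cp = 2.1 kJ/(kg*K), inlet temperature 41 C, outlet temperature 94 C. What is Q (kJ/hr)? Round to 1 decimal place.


Q = m_dot * Cp * (T2 - T1)
Q = 172 * 2.1 * (94 - 41)
Q = 172 * 2.1 * 53
Q = 19143.6 kJ/hr


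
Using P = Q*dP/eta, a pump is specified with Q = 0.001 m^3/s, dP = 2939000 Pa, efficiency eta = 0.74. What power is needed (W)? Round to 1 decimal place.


P = Q * dP / eta
P = 0.001 * 2939000 / 0.74
P = 2939.0 / 0.74
P = 3971.6 W


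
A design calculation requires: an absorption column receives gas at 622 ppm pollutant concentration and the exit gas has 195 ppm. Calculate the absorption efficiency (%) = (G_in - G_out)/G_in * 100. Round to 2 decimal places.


Efficiency = (G_in - G_out) / G_in * 100%
Efficiency = (622 - 195) / 622 * 100
Efficiency = 427 / 622 * 100
Efficiency = 68.65%


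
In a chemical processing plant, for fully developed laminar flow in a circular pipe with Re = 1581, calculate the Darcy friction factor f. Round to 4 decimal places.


f = 64 / Re
f = 64 / 1581
f = 0.0405


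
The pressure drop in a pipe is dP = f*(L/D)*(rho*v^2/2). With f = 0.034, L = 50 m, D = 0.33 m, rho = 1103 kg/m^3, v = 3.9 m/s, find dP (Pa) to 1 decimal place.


dP = f * (L/D) * (rho*v^2/2)
dP = 0.034 * (50/0.33) * (1103*3.9^2/2)
L/D = 151.51515152
rho*v^2/2 = 1103*15.21/2 = 8388.315
dP = 0.034 * 151.51515152 * 8388.315
dP = 43212.5 Pa


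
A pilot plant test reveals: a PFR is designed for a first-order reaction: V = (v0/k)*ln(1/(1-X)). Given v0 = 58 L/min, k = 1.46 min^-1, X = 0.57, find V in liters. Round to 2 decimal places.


V = (v0/k) * ln(1/(1-X))
V = (58/1.46) * ln(1/(1-0.57))
V = 39.726027 * ln(2.325581)
V = 39.726027 * 0.84397
V = 33.53 L


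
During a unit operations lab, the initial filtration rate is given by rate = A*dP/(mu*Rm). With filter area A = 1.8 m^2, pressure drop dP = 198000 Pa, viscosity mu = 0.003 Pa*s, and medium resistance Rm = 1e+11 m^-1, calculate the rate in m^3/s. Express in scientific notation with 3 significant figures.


rate = A * dP / (mu * Rm)
rate = 1.8 * 198000 / (0.003 * 1e+11)
rate = 356400.0 / 3.000e+08
rate = 1.19e-03 m^3/s


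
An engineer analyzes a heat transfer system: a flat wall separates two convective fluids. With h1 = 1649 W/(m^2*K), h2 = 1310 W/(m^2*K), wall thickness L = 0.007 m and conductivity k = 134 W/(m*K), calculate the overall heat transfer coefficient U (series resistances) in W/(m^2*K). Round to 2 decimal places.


1/U = 1/h1 + L/k + 1/h2
1/U = 1/1649 + 0.007/134 + 1/1310
1/U = 0.0006064281 + 5.22388e-05 + 0.0007633588
1/U = 0.0014220257
U = 703.22 W/(m^2*K)


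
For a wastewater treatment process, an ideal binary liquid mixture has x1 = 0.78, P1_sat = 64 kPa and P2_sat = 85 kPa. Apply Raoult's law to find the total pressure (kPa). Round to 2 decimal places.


P = x1*P1_sat + x2*P2_sat
x2 = 1 - x1 = 1 - 0.78 = 0.22
P = 0.78*64 + 0.22*85
P = 49.92 + 18.7
P = 68.62 kPa


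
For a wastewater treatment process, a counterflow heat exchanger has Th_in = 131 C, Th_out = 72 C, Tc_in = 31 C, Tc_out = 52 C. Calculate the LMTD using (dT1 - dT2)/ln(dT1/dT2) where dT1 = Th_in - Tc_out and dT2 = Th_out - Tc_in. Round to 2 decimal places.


dT1 = Th_in - Tc_out = 131 - 52 = 79
dT2 = Th_out - Tc_in = 72 - 31 = 41
LMTD = (dT1 - dT2) / ln(dT1/dT2)
LMTD = (79 - 41) / ln(79/41)
LMTD = 57.94 K


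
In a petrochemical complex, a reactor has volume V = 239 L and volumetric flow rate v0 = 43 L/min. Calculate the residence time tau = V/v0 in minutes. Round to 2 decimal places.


tau = V / v0
tau = 239 / 43
tau = 5.56 min


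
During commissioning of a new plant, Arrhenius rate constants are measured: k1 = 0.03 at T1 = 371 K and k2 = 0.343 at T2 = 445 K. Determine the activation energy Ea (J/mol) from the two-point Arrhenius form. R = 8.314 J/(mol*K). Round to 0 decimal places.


Ea = R * ln(k2/k1) / (1/T1 - 1/T2)
ln(k2/k1) = ln(0.343/0.03) = 2.4365331
1/T1 - 1/T2 = 1/371 - 1/445 = 0.000448226779
Ea = 8.314 * 2.4365331 / 0.000448226779
Ea = 45194 J/mol


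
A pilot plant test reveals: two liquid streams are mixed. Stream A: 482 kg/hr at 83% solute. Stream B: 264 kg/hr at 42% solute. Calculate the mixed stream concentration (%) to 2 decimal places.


Mass balance on solute: F1*x1 + F2*x2 = F3*x3
F3 = F1 + F2 = 482 + 264 = 746 kg/hr
x3 = (F1*x1 + F2*x2)/F3
x3 = (482*0.83 + 264*0.42) / 746
x3 = 68.49%


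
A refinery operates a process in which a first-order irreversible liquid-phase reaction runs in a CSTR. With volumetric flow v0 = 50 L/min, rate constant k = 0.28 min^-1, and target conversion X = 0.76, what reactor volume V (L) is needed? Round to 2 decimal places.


V = v0 * X / (k * (1 - X))
V = 50 * 0.76 / (0.28 * (1 - 0.76))
V = 38.0 / (0.28 * 0.24)
V = 38.0 / 0.0672
V = 565.48 L


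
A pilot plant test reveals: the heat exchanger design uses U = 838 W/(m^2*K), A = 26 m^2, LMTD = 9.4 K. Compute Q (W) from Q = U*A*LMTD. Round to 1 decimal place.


Q = U * A * LMTD
Q = 838 * 26 * 9.4
Q = 204807.2 W


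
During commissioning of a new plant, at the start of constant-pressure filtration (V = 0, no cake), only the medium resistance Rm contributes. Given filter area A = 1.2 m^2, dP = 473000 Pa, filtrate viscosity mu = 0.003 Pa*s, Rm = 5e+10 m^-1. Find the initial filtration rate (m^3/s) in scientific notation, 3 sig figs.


rate = A * dP / (mu * Rm)
rate = 1.2 * 473000 / (0.003 * 5e+10)
rate = 567600.0 / 1.500e+08
rate = 3.78e-03 m^3/s


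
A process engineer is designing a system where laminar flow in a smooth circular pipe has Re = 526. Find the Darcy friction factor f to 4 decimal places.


f = 64 / Re
f = 64 / 526
f = 0.1217


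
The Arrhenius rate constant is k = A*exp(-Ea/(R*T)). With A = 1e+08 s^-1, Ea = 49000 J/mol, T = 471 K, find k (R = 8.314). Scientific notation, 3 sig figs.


k = A * exp(-Ea/(R*T))
k = 1e+08 * exp(-49000 / (8.314 * 471))
k = 1e+08 * exp(-12.513107)
k = 3.68e+02


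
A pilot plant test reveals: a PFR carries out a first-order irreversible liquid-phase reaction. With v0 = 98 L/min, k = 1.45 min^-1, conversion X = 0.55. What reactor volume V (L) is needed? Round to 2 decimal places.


V = (v0/k) * ln(1/(1-X))
V = (98/1.45) * ln(1/(1-0.55))
V = 67.586207 * ln(2.222222)
V = 67.586207 * 0.798508
V = 53.97 L


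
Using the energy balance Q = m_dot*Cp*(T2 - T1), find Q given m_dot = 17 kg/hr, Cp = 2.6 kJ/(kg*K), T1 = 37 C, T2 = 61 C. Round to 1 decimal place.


Q = m_dot * Cp * (T2 - T1)
Q = 17 * 2.6 * (61 - 37)
Q = 17 * 2.6 * 24
Q = 1060.8 kJ/hr


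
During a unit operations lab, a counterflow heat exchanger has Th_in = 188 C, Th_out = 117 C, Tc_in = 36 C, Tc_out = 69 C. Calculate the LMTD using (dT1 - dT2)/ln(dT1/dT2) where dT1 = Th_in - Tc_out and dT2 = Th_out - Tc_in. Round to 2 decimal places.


dT1 = Th_in - Tc_out = 188 - 69 = 119
dT2 = Th_out - Tc_in = 117 - 36 = 81
LMTD = (dT1 - dT2) / ln(dT1/dT2)
LMTD = (119 - 81) / ln(119/81)
LMTD = 98.78 K


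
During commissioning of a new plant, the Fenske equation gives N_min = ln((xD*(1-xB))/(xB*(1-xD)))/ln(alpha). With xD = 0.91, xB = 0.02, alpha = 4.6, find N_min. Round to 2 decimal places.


N_min = ln((xD*(1-xB))/(xB*(1-xD))) / ln(alpha)
Numerator inside ln: 0.8918 / 0.0018 = 495.444444
ln(495.444444) = 6.205455
ln(alpha) = ln(4.6) = 1.526056
N_min = 6.205455 / 1.526056 = 4.07


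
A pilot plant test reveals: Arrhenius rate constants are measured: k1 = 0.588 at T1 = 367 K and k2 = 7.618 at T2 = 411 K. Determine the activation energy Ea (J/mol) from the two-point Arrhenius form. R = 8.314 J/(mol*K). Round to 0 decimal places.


Ea = R * ln(k2/k1) / (1/T1 - 1/T2)
ln(k2/k1) = ln(7.618/0.588) = 2.5615422
1/T1 - 1/T2 = 1/367 - 1/411 = 0.000291705616
Ea = 8.314 * 2.5615422 / 0.000291705616
Ea = 73007 J/mol


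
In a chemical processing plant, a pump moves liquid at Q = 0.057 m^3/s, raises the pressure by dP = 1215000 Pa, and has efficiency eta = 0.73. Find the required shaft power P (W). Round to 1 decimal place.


P = Q * dP / eta
P = 0.057 * 1215000 / 0.73
P = 69255.0 / 0.73
P = 94869.9 W


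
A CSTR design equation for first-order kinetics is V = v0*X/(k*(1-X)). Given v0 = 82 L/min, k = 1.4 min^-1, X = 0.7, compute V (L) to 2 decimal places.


V = v0 * X / (k * (1 - X))
V = 82 * 0.7 / (1.4 * (1 - 0.7))
V = 57.4 / (1.4 * 0.3)
V = 57.4 / 0.42
V = 136.67 L


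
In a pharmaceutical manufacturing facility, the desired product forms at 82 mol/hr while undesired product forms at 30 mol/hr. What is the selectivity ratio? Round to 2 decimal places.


S = desired product rate / undesired product rate
S = 82 / 30
S = 2.73


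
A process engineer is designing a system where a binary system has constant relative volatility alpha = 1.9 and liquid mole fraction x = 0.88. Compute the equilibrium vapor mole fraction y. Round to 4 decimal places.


y = alpha*x / (1 + (alpha-1)*x)
y = 1.9*0.88 / (1 + (1.9-1)*0.88)
y = 1.672 / (1 + 0.792)
y = 1.672 / 1.792
y = 0.9330


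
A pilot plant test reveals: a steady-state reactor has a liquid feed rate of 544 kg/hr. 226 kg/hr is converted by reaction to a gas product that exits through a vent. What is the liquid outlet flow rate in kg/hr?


Steady-state mass balance on the main outlet: F_out = F_in - F_removed
F_out = 544 - 226
F_out = 318 kg/hr


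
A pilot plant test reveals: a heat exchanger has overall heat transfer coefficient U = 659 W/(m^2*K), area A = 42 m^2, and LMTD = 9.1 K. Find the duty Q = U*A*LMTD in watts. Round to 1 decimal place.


Q = U * A * LMTD
Q = 659 * 42 * 9.1
Q = 251869.8 W


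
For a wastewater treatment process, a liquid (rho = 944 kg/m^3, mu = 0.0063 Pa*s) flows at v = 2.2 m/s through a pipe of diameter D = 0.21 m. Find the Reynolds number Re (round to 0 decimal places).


Re = rho * v * D / mu
Re = 944 * 2.2 * 0.21 / 0.0063
Re = 436.128 / 0.0063
Re = 69227


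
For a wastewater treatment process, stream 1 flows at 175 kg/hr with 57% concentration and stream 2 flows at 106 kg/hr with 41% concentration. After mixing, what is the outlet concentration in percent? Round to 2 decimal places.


Mass balance on solute: F1*x1 + F2*x2 = F3*x3
F3 = F1 + F2 = 175 + 106 = 281 kg/hr
x3 = (F1*x1 + F2*x2)/F3
x3 = (175*0.57 + 106*0.41) / 281
x3 = 50.96%


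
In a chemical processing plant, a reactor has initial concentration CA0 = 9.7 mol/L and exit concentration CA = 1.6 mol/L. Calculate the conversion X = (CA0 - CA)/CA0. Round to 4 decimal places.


X = (CA0 - CA) / CA0
X = (9.7 - 1.6) / 9.7
X = 8.1 / 9.7
X = 0.8351


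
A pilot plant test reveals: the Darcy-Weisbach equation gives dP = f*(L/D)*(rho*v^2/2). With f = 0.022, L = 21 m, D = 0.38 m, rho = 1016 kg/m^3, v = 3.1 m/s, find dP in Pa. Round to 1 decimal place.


dP = f * (L/D) * (rho*v^2/2)
dP = 0.022 * (21/0.38) * (1016*3.1^2/2)
L/D = 55.26315789
rho*v^2/2 = 1016*9.61/2 = 4881.88
dP = 0.022 * 55.26315789 * 4881.88
dP = 5935.3 Pa


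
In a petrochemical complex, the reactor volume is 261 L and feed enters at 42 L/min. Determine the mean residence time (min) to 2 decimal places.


tau = V / v0
tau = 261 / 42
tau = 6.21 min


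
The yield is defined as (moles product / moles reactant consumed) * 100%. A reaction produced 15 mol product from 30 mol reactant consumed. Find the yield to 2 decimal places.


Yield = (moles product / moles consumed) * 100%
Yield = (15 / 30) * 100
Yield = 0.5 * 100
Yield = 50.00%


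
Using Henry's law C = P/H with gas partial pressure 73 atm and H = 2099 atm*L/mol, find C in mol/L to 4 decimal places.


C = P / H
C = 73 / 2099
C = 0.0348 mol/L


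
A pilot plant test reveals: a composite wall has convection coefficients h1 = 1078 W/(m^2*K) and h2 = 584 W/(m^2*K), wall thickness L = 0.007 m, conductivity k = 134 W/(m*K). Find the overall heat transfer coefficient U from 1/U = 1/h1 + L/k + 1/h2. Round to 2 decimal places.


1/U = 1/h1 + L/k + 1/h2
1/U = 1/1078 + 0.007/134 + 1/584
1/U = 0.0009276438 + 5.22388e-05 + 0.0017123288
1/U = 0.0026922114
U = 371.44 W/(m^2*K)


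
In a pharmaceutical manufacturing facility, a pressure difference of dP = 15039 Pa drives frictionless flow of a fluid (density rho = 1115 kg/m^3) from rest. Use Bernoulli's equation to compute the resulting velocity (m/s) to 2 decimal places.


v = sqrt(2*dP/rho)
v = sqrt(2*15039/1115)
v = sqrt(26.975785)
v = 5.19 m/s


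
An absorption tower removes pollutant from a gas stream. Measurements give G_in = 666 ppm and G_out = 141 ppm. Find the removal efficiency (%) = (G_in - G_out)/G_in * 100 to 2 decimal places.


Efficiency = (G_in - G_out) / G_in * 100%
Efficiency = (666 - 141) / 666 * 100
Efficiency = 525 / 666 * 100
Efficiency = 78.83%


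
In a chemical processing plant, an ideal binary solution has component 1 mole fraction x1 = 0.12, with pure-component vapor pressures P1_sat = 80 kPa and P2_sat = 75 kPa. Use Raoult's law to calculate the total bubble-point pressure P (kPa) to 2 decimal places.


P = x1*P1_sat + x2*P2_sat
x2 = 1 - x1 = 1 - 0.12 = 0.88
P = 0.12*80 + 0.88*75
P = 9.6 + 66.0
P = 75.60 kPa


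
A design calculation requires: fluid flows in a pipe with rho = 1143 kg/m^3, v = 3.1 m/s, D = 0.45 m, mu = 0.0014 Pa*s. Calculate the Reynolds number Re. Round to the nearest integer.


Re = rho * v * D / mu
Re = 1143 * 3.1 * 0.45 / 0.0014
Re = 1594.485 / 0.0014
Re = 1138918


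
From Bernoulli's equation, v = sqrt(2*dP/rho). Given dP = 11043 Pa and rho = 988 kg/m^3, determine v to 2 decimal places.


v = sqrt(2*dP/rho)
v = sqrt(2*11043/988)
v = sqrt(22.354251)
v = 4.73 m/s


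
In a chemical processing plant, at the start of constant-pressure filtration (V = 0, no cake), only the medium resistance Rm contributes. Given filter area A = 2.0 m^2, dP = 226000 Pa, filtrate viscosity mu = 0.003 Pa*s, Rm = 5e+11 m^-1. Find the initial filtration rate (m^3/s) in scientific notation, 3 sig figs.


rate = A * dP / (mu * Rm)
rate = 2.0 * 226000 / (0.003 * 5e+11)
rate = 452000.0 / 1.500e+09
rate = 3.01e-04 m^3/s


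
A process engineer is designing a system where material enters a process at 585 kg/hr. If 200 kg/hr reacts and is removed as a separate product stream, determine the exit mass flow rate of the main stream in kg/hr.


Steady-state mass balance on the main outlet: F_out = F_in - F_removed
F_out = 585 - 200
F_out = 385 kg/hr


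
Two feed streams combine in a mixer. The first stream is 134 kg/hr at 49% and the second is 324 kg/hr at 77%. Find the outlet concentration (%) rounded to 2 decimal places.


Mass balance on solute: F1*x1 + F2*x2 = F3*x3
F3 = F1 + F2 = 134 + 324 = 458 kg/hr
x3 = (F1*x1 + F2*x2)/F3
x3 = (134*0.49 + 324*0.77) / 458
x3 = 68.81%


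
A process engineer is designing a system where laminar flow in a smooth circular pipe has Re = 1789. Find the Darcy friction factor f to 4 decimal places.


f = 64 / Re
f = 64 / 1789
f = 0.0358


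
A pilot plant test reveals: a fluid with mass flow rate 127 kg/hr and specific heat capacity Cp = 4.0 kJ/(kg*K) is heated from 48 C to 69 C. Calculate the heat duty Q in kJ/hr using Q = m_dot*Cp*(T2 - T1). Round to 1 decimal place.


Q = m_dot * Cp * (T2 - T1)
Q = 127 * 4.0 * (69 - 48)
Q = 127 * 4.0 * 21
Q = 10668.0 kJ/hr


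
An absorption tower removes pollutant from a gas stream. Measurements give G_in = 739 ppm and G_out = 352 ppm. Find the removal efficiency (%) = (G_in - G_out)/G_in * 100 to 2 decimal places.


Efficiency = (G_in - G_out) / G_in * 100%
Efficiency = (739 - 352) / 739 * 100
Efficiency = 387 / 739 * 100
Efficiency = 52.37%


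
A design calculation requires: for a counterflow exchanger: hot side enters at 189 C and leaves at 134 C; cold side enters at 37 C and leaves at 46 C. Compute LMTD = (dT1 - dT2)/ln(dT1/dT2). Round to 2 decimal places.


dT1 = Th_in - Tc_out = 189 - 46 = 143
dT2 = Th_out - Tc_in = 134 - 37 = 97
LMTD = (dT1 - dT2) / ln(dT1/dT2)
LMTD = (143 - 97) / ln(143/97)
LMTD = 118.52 K


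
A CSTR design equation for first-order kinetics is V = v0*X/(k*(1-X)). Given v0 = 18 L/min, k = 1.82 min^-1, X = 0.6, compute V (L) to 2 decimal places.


V = v0 * X / (k * (1 - X))
V = 18 * 0.6 / (1.82 * (1 - 0.6))
V = 10.8 / (1.82 * 0.4)
V = 10.8 / 0.728
V = 14.84 L


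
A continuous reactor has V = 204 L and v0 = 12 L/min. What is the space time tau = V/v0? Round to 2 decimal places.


tau = V / v0
tau = 204 / 12
tau = 17.00 min
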